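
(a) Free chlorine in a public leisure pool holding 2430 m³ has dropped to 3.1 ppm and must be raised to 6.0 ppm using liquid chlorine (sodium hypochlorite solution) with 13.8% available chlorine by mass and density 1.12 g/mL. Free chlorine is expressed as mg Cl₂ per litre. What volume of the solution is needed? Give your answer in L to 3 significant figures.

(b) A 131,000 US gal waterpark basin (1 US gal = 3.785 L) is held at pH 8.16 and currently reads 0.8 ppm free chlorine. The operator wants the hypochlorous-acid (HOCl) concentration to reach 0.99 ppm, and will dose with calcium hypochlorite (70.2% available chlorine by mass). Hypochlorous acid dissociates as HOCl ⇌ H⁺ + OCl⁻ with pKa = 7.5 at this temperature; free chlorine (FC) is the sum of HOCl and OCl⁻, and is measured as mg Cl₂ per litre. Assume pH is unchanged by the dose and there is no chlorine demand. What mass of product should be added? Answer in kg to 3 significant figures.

(a) 45.6 L; (b) 3.33 kg

(a) Volume: 2430 m³ = 2,430,000 L.
(a) Chlorine deficit: 6.0 − 3.1 = 2.9 ppm = 2.9 mg/L as Cl₂.
(a) Cl₂ equivalent needed: 2.9 mg/L × 2,430,000 L = 7,047,000 mg = 7047 g.
(a) Product at 13.8% available chlorine: 7047 / 0.138 = 51,070 g.
(a) Volume at density 1.12 g/mL: 51,070 g ÷ 1.12 g/mL = 45,590 mL.

(b) Volume: 131,000 US gal × 3.785 L/gal = 495,835 L.
(b) [OCl⁻]/[HOCl] = 10^(pH − pKa) = 10^(8.16 − 7.5) = 4.571; fraction as HOCl = 1/(1 + 4.571) = 0.1795.
(b) Free chlorine required for 0.99 ppm HOCl: 0.99 / 0.1795 = 5.515 ppm.
(b) FC to add: 5.515 − 0.8 = 4.715 mg/L as Cl₂.
(b) Cl₂ equivalent: 4.715 mg/L × 495,835 L = 2338 g.
(b) Product at 70.2% available Cl: 2338 / 0.702 = 3330 g.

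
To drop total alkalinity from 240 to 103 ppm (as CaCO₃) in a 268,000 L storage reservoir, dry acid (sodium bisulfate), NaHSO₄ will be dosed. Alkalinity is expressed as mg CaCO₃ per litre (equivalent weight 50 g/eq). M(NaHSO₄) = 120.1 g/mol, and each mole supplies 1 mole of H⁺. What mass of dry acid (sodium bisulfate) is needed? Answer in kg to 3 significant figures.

88.2 kg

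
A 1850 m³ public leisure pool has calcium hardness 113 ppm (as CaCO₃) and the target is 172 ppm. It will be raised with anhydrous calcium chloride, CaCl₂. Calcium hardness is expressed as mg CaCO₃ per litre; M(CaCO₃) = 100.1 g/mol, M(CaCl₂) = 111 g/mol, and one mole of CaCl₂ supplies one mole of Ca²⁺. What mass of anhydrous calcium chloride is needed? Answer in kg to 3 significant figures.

Volume: 1850 m³ = 1,850,000 L.
Hardness to add: (172 − 113) = 59 mg/L as CaCO₃ × 1,850,000 L = 109,200 g as CaCO₃.
Moles of Ca²⁺ (1 mol Ca²⁺ ≡ 1 mol CaCO₃): 109,200 / 100.1 g/mol = 1090 mol.
Mass of CaCl₂: 1090 × 111 = 121,000 g.

121 kg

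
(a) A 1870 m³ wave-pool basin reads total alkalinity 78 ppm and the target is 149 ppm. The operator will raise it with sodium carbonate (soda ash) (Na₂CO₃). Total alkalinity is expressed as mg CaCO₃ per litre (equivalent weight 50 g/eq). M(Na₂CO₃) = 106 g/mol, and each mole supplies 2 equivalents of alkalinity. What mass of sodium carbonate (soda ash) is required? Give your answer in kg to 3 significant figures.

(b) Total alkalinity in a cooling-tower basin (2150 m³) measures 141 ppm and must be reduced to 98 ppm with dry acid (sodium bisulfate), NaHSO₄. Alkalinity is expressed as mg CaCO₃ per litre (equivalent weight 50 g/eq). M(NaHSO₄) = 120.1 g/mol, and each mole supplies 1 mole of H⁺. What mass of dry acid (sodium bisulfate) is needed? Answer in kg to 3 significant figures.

(a) 141 kg; (b) 222 kg

(a) Volume: 1870 m³ = 1,870,000 L.
(a) Alkalinity to add: (149 − 78) = 71 mg/L as CaCO₃ × 1,870,000 L = 132,800 g as CaCO₃.
(a) Equivalents: 132,800 g ÷ 50 g/eq = 2655 eq.
(a) Each mole of Na₂CO₃ supplies 2 eq, so 2655 / 2 = 1328 mol.
(a) Mass: 1328 mol × 106 g/mol = 140,700 g.

(b) Volume: 2150 m³ = 2,150,000 L.
(b) Alkalinity to neutralize: (141 − 98) = 43 mg/L as CaCO₃ × 2,150,000 L = 92,450 g as CaCO₃.
(b) Equivalents of H⁺ required: 92,450 ÷ 50 g/eq = 1849 eq = 1849 mol NaHSO₄.
(b) Mass of NaHSO₄: 1849 × 120.1 = 222,100 g.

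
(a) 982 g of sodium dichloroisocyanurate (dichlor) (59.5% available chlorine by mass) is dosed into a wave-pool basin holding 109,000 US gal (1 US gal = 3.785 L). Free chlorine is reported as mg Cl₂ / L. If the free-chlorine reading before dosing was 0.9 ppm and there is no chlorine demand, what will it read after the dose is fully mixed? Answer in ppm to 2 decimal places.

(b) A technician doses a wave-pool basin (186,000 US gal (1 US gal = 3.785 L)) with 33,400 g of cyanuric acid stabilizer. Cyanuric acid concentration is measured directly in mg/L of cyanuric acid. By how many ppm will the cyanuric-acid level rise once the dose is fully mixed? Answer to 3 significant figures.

(a) 2.32 ppm; (b) 47.4 ppm

(a) Volume: 109,000 US gal × 3.785 L/gal = 412,565 L.
(a) Available chlorine delivered: 982 g × 0.595 = 584.3 g as Cl₂.
(a) Concentration rise: 584.3 g / 412,565 L = 1.416 mg/L = 1.42 ppm.
(a) Final FC: 0.9 + 1.42 = 2.32 ppm.

(b) Volume: 186,000 US gal × 3.785 L/gal = 704,010 L.
(b) Rise: 33,400 g / 704,010 L × 1000 = 47.44 mg/L.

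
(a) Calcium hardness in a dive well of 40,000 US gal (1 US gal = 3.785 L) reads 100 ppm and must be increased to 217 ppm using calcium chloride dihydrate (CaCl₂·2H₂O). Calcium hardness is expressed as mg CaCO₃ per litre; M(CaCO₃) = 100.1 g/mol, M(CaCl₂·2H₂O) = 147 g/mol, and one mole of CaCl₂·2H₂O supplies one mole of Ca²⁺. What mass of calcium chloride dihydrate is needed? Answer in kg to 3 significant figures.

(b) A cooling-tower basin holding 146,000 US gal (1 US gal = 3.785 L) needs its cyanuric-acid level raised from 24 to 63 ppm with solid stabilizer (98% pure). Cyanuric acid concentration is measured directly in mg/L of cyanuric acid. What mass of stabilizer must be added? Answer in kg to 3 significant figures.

(a) 26.0 kg; (b) 22.0 kg

(a) Volume: 40,000 US gal × 3.785 L/gal = 151,400 L.
(a) Hardness to add: (217 − 100) = 117 mg/L as CaCO₃ × 151,400 L = 17,710 g as CaCO₃.
(a) Moles of Ca²⁺ (1 mol Ca²⁺ ≡ 1 mol CaCO₃): 17,710 / 100.1 g/mol = 177 mol.
(a) Mass of CaCl₂·2H₂O: 177 × 147 = 26,010 g.

(b) Volume: 146,000 US gal × 3.785 L/gal = 552,610 L.
(b) CYA to add: (63 − 24) = 39 mg/L × 552,610 L = 21,550 g cyanuric acid.
(b) At 98% purity: 21,550 / 0.98 = 21,990 g product.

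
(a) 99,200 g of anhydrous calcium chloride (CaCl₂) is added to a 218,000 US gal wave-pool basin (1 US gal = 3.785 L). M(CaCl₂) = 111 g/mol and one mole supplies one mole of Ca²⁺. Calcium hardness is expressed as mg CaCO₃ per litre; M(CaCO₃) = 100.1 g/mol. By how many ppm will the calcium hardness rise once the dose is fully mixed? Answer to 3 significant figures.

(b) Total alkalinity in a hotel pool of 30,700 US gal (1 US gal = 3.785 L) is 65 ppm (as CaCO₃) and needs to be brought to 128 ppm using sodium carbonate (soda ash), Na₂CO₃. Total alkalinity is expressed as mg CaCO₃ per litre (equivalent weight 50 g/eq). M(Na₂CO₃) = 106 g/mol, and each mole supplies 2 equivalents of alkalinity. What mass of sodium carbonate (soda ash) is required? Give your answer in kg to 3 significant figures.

(a) 108 ppm; (b) 7.76 kg

(a) Volume: 218,000 US gal × 3.785 L/gal = 825,130 L.
(a) Moles of Ca²⁺: 99,200 g ÷ 111 g/mol = 893.7 mol.
(a) As CaCO₃: 893.7 mol × 100.1 g/mol = 89,460 g.
(a) Rise: 89,460 g / 825,130 L × 1000 = 108.4 mg/L.

(b) Volume: 30,700 US gal × 3.785 L/gal = 116,200 L.
(b) Alkalinity to add: (128 − 65) = 63 mg/L as CaCO₃ × 116,200 L = 7321 g as CaCO₃.
(b) Equivalents: 7321 g ÷ 50 g/eq = 146.4 eq.
(b) Each mole of Na₂CO₃ supplies 2 eq, so 146.4 / 2 = 73.21 mol.
(b) Mass: 73.21 mol × 106 g/mol = 7760 g.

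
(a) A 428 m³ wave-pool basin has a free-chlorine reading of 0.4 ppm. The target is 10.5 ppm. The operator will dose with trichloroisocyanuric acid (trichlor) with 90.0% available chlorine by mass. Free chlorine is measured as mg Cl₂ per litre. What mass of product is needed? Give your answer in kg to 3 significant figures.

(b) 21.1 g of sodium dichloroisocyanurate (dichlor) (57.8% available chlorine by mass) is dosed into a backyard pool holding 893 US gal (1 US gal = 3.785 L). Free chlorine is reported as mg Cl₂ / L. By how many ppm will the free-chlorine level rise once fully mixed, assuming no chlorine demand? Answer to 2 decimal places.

(a) 4.80 kg; (b) 3.61 ppm

(a) Volume: 428 m³ = 428,000 L.
(a) Chlorine deficit: 10.5 − 0.4 = 10.1 ppm = 10.1 mg/L as Cl₂.
(a) Cl₂ equivalent needed: 10.1 mg/L × 428,000 L = 4,323,000 mg = 4323 g.
(a) Product at 90.0% available chlorine: 4323 / 0.9 = 4803 g.

(b) Volume: 893 US gal × 3.785 L/gal = 3,380 L.
(b) Available chlorine delivered: 21.1 g × 0.578 = 12.2 g as Cl₂.
(b) Concentration rise: 12.2 g / 3,380 L = 3.608 mg/L = 3.61 ppm.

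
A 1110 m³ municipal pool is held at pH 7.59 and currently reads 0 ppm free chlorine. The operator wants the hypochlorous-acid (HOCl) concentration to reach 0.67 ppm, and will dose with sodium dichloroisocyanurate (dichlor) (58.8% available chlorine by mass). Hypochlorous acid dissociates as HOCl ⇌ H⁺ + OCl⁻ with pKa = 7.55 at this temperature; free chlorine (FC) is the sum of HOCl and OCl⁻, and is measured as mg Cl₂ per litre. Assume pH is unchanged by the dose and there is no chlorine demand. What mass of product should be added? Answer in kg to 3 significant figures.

Volume: 1110 m³ = 1,110,000 L.
[OCl⁻]/[HOCl] = 10^(pH − pKa) = 10^(7.59 − 7.55) = 1.096; fraction as HOCl = 1/(1 + 1.096) = 0.477.
Free chlorine required for 0.67 ppm HOCl: 0.67 / 0.477 = 1.405 ppm.
FC to add: 1.405 − 0 = 1.405 mg/L as Cl₂.
Cl₂ equivalent: 1.405 mg/L × 1,110,000 L = 1559 g.
Product at 58.8% available Cl: 1559 / 0.588 = 2652 g.

2.65 kg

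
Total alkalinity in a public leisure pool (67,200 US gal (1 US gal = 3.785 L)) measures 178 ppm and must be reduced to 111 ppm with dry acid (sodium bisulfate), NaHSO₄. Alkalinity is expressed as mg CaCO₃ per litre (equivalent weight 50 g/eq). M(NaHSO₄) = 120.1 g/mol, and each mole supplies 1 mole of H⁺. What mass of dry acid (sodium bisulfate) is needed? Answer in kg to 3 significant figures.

Volume: 67,200 US gal × 3.785 L/gal = 254,352 L.
Alkalinity to neutralize: (178 − 111) = 67 mg/L as CaCO₃ × 254,352 L = 17,040 g as CaCO₃.
Equivalents of H⁺ required: 17,040 ÷ 50 g/eq = 340.8 eq = 340.8 mol NaHSO₄.
Mass of NaHSO₄: 340.8 × 120.1 = 40,930 g.

40.9 kg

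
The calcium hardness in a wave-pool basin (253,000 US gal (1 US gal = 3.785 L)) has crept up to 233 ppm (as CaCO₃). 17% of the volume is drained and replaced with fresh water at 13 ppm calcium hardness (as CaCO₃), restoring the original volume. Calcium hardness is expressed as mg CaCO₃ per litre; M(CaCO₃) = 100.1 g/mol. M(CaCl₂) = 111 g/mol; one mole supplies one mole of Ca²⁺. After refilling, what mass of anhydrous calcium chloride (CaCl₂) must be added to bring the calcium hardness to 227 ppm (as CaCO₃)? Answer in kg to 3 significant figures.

Volume: 253,000 US gal × 3.785 L/gal = 957,605 L.
After draining 17% and refilling: 233 × 0.83 + 13 × 0.17 = 195.6 ppm.
Deficit to target: 227 − 195.6 = 31.4 mg/L.
As CaCO₃: 31.4 mg/L × 957,605 L = 30,070 g; ÷ 100.1 = 300.4 mol Ca²⁺.
Mass: 300.4 × 111 = 33,340 g.

33.3 kg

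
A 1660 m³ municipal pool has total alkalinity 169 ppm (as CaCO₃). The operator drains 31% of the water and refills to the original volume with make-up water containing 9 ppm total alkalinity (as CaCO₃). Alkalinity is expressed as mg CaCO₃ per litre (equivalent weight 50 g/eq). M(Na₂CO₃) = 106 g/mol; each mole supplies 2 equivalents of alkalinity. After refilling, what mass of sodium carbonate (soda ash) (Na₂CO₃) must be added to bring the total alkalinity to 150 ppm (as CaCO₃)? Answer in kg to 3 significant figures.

Volume: 1660 m³ = 1,660,000 L.
After draining 31% and refilling: 169 × 0.69 + 9 × 0.31 = 119.4 ppm.
Deficit to target: 150 − 119.4 = 30.6 mg/L.
As CaCO₃: 30.6 mg/L × 1,660,000 L = 50,800 g; ÷ 50 g/eq ÷ 2 = 508 mol Na₂CO₃.
Mass: 508 × 106 = 53,840 g.

53.8 kg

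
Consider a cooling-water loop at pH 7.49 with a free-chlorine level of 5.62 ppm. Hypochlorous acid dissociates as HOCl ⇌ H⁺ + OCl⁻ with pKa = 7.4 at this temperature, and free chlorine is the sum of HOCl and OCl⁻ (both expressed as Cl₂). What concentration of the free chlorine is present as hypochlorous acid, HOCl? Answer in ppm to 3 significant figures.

[OCl⁻]/[HOCl] = 10^(pH − pKa) = 10^(7.49 − 7.4) = 10^0.09 = 1.23.
Fraction as HOCl = 1 / (1 + 1.23) = 0.4484.
HOCl = 0.4484 × 5.62 ppm = 2.52 ppm.

2.52 ppm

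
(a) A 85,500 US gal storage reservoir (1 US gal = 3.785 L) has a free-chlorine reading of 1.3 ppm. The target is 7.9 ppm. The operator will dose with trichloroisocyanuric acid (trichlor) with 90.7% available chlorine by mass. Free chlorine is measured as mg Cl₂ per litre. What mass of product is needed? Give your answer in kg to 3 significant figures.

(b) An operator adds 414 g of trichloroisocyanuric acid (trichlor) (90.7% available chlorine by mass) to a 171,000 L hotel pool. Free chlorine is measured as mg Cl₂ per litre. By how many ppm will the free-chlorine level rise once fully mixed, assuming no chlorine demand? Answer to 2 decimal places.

(a) 2.35 kg; (b) 2.20 ppm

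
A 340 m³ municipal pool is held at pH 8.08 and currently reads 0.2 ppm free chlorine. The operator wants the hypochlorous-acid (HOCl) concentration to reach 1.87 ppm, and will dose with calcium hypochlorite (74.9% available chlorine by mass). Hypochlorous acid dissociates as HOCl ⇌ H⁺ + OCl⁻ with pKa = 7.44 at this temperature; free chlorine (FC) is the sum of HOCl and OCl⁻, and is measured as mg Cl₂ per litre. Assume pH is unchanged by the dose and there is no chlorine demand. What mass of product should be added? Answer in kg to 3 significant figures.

Volume: 340 m³ = 340,000 L.
[OCl⁻]/[HOCl] = 10^(pH − pKa) = 10^(8.08 − 7.44) = 4.365; fraction as HOCl = 1/(1 + 4.365) = 0.1864.
Free chlorine required for 1.87 ppm HOCl: 1.87 / 0.1864 = 10.03 ppm.
FC to add: 10.03 − 0.2 = 9.833 mg/L as Cl₂.
Cl₂ equivalent: 9.833 mg/L × 340,000 L = 3343 g.
Product at 74.9% available Cl: 3343 / 0.749 = 4464 g.

4.46 kg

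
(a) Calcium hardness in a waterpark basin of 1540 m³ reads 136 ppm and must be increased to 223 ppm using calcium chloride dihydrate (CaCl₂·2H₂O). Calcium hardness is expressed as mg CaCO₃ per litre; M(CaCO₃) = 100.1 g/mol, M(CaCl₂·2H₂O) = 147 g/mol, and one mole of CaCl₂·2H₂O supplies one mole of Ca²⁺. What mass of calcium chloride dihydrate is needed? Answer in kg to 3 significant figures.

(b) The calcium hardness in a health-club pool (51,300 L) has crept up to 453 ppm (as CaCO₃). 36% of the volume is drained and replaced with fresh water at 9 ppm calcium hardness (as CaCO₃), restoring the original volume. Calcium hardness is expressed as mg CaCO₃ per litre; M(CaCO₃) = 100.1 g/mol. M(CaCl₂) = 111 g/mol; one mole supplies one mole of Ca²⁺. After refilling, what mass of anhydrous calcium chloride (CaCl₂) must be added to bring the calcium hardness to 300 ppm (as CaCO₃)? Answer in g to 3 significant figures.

(a) Volume: 1540 m³ = 1,540,000 L.
(a) Hardness to add: (223 − 136) = 87 mg/L as CaCO₃ × 1,540,000 L = 134,000 g as CaCO₃.
(a) Moles of Ca²⁺ (1 mol Ca²⁺ ≡ 1 mol CaCO₃): 134,000 / 100.1 g/mol = 1338 mol.
(a) Mass of CaCl₂·2H₂O: 1338 × 147 = 196,800 g.

(b) After draining 36% and refilling: 453 × 0.64 + 9 × 0.36 = 293.16 ppm.
(b) Deficit to target: 300 − 293.16 = 6.84 mg/L.
(b) As CaCO₃: 6.84 mg/L × 51,300 L = 350.9 g; ÷ 100.1 = 3.505 mol Ca²⁺.
(b) Mass: 3.505 × 111 = 389.1 g.

(a) 197 kg; (b) 389 g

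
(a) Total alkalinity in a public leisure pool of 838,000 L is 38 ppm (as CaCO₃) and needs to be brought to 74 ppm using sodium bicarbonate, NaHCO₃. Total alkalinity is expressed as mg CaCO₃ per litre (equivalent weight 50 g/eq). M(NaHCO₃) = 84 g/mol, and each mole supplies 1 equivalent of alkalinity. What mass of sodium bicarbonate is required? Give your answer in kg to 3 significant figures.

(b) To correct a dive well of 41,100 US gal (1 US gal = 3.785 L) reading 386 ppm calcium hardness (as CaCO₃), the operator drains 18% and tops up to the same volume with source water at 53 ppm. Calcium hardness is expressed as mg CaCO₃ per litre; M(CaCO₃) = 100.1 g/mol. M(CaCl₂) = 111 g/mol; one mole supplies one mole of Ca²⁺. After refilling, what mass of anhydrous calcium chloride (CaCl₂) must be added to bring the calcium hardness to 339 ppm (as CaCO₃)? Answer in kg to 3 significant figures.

(a) Alkalinity to add: (74 − 38) = 36 mg/L as CaCO₃ × 838,000 L = 30,170 g as CaCO₃.
(a) Equivalents: 30,170 g ÷ 50 g/eq = 603.4 eq.
(a) NaHCO₃ supplies 1 eq per mole → 603.4 mol.
(a) Mass: 603.4 mol × 84 g/mol = 50,680 g.

(b) Volume: 41,100 US gal × 3.785 L/gal = 155,564 L.
(b) After draining 18% and refilling: 386 × 0.82 + 53 × 0.18 = 326.06 ppm.
(b) Deficit to target: 339 − 326.06 = 12.94 mg/L.
(b) As CaCO₃: 12.94 mg/L × 155,564 L = 2013 g; ÷ 100.1 = 20.11 mol Ca²⁺.
(b) Mass: 20.11 × 111 = 2232 g.

(a) 50.7 kg; (b) 2.23 kg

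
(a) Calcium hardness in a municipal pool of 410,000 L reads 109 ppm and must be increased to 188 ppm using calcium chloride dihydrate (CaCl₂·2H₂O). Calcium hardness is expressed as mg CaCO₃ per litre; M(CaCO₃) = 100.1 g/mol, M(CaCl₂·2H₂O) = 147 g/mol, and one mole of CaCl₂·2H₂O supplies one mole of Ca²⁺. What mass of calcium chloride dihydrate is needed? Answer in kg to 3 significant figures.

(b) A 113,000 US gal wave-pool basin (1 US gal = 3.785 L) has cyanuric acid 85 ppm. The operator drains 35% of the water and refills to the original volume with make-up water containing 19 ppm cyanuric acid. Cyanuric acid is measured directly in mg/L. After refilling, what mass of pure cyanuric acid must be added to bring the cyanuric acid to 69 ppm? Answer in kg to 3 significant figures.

(a) Hardness to add: (188 − 109) = 79 mg/L as CaCO₃ × 410,000 L = 32,390 g as CaCO₃.
(a) Moles of Ca²⁺ (1 mol Ca²⁺ ≡ 1 mol CaCO₃): 32,390 / 100.1 g/mol = 323.6 mol.
(a) Mass of CaCl₂·2H₂O: 323.6 × 147 = 47,570 g.

(b) Volume: 113,000 US gal × 3.785 L/gal = 427,705 L.
(b) After draining 35% and refilling: 85 × 0.65 + 19 × 0.35 = 61.9 ppm.
(b) Deficit to target: 69 − 61.9 = 7.1 mg/L.
(b) Mass: 7.1 mg/L × 427,705 L = 3037 g cyanuric acid.

(a) 47.6 kg; (b) 3.04 kg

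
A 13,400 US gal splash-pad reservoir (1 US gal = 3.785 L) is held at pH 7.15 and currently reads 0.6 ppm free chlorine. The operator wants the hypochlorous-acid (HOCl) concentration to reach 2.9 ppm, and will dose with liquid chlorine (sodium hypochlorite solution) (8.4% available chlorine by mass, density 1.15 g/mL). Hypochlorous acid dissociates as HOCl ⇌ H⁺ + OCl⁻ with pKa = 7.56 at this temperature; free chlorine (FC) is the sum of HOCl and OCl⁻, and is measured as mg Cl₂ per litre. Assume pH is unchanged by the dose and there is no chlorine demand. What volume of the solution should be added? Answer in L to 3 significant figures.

Volume: 13,400 US gal × 3.785 L/gal = 50,719 L.
[OCl⁻]/[HOCl] = 10^(pH − pKa) = 10^(7.15 − 7.56) = 0.389; fraction as HOCl = 1/(1 + 0.389) = 0.7199.
Free chlorine required for 2.9 ppm HOCl: 2.9 / 0.7199 = 4.028 ppm.
FC to add: 4.028 − 0.6 = 3.428 mg/L as Cl₂.
Cl₂ equivalent: 3.428 mg/L × 50,719 L = 173.9 g.
Product at 8.4% available Cl: 173.9 / 0.084 = 2070 g.
Volume: 2070 g ÷ 1.15 g/mL = 1800 mL.

1.80 L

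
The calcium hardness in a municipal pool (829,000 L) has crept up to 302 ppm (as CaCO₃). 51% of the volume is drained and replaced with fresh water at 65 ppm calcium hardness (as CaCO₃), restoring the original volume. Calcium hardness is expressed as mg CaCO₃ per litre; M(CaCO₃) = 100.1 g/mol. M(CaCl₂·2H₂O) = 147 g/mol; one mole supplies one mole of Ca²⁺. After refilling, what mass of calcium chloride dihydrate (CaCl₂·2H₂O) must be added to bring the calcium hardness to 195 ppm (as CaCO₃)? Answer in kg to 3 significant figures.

16.9 kg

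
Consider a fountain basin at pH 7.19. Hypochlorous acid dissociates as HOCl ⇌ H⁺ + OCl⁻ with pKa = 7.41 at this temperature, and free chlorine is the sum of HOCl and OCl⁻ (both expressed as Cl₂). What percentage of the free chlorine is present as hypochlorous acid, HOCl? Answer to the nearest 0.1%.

[OCl⁻]/[HOCl] = 10^(pH − pKa) = 10^(7.19 − 7.41) = 10^-0.22 = 0.6026.
Fraction as HOCl = 1 / (1 + 0.6026) = 0.624.

62.4%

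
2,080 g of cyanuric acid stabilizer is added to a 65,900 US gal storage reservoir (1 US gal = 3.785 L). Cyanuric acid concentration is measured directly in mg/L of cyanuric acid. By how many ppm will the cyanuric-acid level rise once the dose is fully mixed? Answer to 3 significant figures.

8.34 ppm

Volume: 65,900 US gal × 3.785 L/gal = 249,432 L.
Rise: 2,080 g / 249,432 L × 1000 = 8.339 mg/L.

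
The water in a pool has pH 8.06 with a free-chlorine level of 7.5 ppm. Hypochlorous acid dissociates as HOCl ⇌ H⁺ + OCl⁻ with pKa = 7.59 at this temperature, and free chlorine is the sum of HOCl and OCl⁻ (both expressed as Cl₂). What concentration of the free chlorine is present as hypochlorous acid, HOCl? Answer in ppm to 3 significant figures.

[OCl⁻]/[HOCl] = 10^(pH − pKa) = 10^(8.06 − 7.59) = 10^0.47 = 2.951.
Fraction as HOCl = 1 / (1 + 2.951) = 0.2531.
HOCl = 0.2531 × 7.5 ppm = 1.898 ppm.

1.90 ppm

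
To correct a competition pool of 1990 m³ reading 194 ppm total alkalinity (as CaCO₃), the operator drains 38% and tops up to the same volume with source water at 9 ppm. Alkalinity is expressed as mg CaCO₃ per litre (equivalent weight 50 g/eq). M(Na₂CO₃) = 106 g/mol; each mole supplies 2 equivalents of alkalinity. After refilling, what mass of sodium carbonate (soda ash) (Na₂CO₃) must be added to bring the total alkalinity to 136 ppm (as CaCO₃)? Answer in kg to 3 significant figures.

25.9 kg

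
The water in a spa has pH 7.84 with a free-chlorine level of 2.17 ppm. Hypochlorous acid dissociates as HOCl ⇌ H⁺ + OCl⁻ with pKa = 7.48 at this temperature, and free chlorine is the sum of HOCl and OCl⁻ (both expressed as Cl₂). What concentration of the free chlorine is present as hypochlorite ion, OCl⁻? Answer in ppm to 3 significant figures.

[OCl⁻]/[HOCl] = 10^(pH − pKa) = 10^(7.84 − 7.48) = 10^0.36 = 2.291.
Fraction as HOCl = 1 / (1 + 2.291) = 0.3039.
OCl⁻ = (1 − 0.3039) × 2.17 ppm = 1.511 ppm.

1.51 ppm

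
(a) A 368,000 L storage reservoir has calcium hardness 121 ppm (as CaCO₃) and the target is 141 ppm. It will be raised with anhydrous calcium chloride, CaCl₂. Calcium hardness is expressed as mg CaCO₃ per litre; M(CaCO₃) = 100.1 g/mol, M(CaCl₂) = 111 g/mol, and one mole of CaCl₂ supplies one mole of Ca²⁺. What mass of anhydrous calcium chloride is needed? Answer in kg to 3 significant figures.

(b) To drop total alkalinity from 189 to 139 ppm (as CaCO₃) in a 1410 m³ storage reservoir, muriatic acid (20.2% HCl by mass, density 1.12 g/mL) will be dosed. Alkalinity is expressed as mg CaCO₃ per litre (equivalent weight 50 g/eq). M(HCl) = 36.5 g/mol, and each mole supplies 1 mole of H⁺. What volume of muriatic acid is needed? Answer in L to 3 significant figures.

(a) Hardness to add: (141 − 121) = 20 mg/L as CaCO₃ × 368,000 L = 7360 g as CaCO₃.
(a) Moles of Ca²⁺ (1 mol Ca²⁺ ≡ 1 mol CaCO₃): 7360 / 100.1 g/mol = 73.53 mol.
(a) Mass of CaCl₂: 73.53 × 111 = 8161 g.

(b) Volume: 1410 m³ = 1,410,000 L.
(b) Alkalinity to neutralize: (189 − 139) = 50 mg/L as CaCO₃ × 1,410,000 L = 70,500 g as CaCO₃.
(b) Equivalents of H⁺ required: 70,500 ÷ 50 g/eq = 1410 eq = 1410 mol HCl.
(b) Mass of HCl: 1410 × 36.5 = 51,460 g.
(b) Mass of 20.2% solution: 51,460 / 0.202 = 254,800 g.
(b) Volume: 254,800 g ÷ 1.12 g/mL = 227,500 mL.

(a) 8.16 kg; (b) 227 L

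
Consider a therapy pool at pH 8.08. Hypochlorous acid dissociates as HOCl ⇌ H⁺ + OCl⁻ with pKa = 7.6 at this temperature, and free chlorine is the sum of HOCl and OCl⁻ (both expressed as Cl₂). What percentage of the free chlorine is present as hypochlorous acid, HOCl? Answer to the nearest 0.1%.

[OCl⁻]/[HOCl] = 10^(pH − pKa) = 10^(8.08 − 7.6) = 10^0.48 = 3.02.
Fraction as HOCl = 1 / (1 + 3.02) = 0.2488.

24.9%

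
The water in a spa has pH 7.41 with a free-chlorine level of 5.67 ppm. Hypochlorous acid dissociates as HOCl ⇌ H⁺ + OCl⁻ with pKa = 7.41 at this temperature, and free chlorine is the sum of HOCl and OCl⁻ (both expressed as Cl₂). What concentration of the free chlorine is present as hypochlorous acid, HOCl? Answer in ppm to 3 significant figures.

2.83 ppm

[OCl⁻]/[HOCl] = 10^(pH − pKa) = 10^(7.41 − 7.41) = 10^0.00 = 1.
Fraction as HOCl = 1 / (1 + 1) = 0.5.
HOCl = 0.5 × 5.67 ppm = 2.835 ppm.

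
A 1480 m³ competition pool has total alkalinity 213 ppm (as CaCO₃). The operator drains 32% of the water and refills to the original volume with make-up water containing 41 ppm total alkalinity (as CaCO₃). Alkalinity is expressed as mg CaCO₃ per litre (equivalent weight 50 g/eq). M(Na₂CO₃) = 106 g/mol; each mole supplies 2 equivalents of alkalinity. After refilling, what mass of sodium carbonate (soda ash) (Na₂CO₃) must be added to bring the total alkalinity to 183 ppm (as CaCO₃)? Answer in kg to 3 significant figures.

39.3 kg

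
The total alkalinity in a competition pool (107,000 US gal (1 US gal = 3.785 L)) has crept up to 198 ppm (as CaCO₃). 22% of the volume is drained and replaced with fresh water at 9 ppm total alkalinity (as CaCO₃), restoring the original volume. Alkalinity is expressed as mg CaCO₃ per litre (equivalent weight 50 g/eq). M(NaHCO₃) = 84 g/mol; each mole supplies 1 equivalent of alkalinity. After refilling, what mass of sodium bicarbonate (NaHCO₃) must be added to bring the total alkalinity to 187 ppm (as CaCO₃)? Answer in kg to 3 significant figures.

20.8 kg

Volume: 107,000 US gal × 3.785 L/gal = 404,995 L.
After draining 22% and refilling: 198 × 0.78 + 9 × 0.22 = 156.42 ppm.
Deficit to target: 187 − 156.42 = 30.58 mg/L.
As CaCO₃: 30.58 mg/L × 404,995 L = 12,380 g; ÷ 50 g/eq ÷ 1 = 247.7 mol NaHCO₃.
Mass: 247.7 × 84 = 20,810 g.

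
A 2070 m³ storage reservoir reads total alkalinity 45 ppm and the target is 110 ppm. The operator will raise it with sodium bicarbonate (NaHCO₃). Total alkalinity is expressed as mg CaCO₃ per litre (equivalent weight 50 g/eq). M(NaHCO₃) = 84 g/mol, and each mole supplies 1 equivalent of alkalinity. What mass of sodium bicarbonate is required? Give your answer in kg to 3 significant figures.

226 kg

Volume: 2070 m³ = 2,070,000 L.
Alkalinity to add: (110 − 45) = 65 mg/L as CaCO₃ × 2,070,000 L = 134,600 g as CaCO₃.
Equivalents: 134,600 g ÷ 50 g/eq = 2691 eq.
NaHCO₃ supplies 1 eq per mole → 2691 mol.
Mass: 2691 mol × 84 g/mol = 226,000 g.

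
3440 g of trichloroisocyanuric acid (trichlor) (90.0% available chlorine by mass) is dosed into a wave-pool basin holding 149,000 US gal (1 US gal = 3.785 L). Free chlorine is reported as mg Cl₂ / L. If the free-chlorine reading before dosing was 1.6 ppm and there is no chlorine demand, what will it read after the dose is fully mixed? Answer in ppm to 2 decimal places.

Volume: 149,000 US gal × 3.785 L/gal = 563,965 L.
Available chlorine delivered: 3440 g × 0.9 = 3096 g as Cl₂.
Concentration rise: 3096 g / 563,965 L = 5.49 mg/L = 5.49 ppm.
Final FC: 1.6 + 5.49 = 7.09 ppm.

7.09 ppm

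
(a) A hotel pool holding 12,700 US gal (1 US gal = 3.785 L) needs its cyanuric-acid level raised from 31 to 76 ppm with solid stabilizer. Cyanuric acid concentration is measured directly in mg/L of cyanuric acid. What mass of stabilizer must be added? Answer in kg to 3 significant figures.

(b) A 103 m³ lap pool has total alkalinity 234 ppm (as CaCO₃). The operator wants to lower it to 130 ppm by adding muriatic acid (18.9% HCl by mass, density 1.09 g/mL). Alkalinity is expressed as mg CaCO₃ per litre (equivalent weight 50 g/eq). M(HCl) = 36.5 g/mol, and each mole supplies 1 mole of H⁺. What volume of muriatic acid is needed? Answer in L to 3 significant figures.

(a) 2.16 kg; (b) 38.0 L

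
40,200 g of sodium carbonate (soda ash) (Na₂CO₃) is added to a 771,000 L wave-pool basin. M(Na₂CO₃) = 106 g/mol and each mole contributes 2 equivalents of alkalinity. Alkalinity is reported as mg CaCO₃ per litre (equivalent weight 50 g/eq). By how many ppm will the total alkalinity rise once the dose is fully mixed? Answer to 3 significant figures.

49.2 ppm

Moles of Na₂CO₃: 40,200 g ÷ 106 g/mol = 379.2 mol → 758.5 eq of alkalinity.
As CaCO₃: 758.5 eq × 50 g/eq = 37,920 g.
Rise: 37,920 g / 771,000 L × 1000 = 49.19 mg/L.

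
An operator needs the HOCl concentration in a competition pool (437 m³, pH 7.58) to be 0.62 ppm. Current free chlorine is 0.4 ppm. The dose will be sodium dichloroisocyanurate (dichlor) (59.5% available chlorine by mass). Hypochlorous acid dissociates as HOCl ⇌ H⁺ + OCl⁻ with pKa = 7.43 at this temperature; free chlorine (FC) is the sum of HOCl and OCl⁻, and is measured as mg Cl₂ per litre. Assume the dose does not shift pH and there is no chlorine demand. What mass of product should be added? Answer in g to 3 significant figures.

805 g

Volume: 437 m³ = 437,000 L.
[OCl⁻]/[HOCl] = 10^(pH − pKa) = 10^(7.58 − 7.43) = 1.413; fraction as HOCl = 1/(1 + 1.413) = 0.4145.
Free chlorine required for 0.62 ppm HOCl: 0.62 / 0.4145 = 1.496 ppm.
FC to add: 1.496 − 0.4 = 1.096 mg/L as Cl₂.
Cl₂ equivalent: 1.096 mg/L × 437,000 L = 478.9 g.
Product at 59.5% available Cl: 478.9 / 0.595 = 804.8 g.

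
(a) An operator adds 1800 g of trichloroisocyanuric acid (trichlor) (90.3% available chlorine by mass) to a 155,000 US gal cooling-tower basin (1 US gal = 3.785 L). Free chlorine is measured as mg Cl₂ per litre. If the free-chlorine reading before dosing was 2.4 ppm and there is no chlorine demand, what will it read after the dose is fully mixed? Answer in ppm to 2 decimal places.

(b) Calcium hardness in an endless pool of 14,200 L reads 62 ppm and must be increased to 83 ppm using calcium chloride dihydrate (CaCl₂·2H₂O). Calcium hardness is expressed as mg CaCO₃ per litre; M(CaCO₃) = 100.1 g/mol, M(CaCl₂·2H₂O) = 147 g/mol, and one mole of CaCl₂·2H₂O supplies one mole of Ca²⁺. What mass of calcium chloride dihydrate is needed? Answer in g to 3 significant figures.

(a) 5.17 ppm; (b) 438 g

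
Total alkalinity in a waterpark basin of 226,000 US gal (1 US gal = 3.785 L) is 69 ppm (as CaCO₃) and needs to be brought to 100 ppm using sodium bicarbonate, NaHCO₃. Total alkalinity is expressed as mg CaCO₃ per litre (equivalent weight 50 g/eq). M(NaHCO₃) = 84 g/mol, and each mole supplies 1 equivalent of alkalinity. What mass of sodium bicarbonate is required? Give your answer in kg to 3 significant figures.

44.5 kg

Volume: 226,000 US gal × 3.785 L/gal = 855,410 L.
Alkalinity to add: (100 − 69) = 31 mg/L as CaCO₃ × 855,410 L = 26,520 g as CaCO₃.
Equivalents: 26,520 g ÷ 50 g/eq = 530.4 eq.
NaHCO₃ supplies 1 eq per mole → 530.4 mol.
Mass: 530.4 mol × 84 g/mol = 44,550 g.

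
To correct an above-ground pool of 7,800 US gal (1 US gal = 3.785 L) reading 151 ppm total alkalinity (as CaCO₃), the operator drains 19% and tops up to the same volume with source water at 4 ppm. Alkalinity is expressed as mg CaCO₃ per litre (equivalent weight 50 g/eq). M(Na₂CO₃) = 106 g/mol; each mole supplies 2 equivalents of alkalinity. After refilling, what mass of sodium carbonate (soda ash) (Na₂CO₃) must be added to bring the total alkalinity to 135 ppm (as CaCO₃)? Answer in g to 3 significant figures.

Volume: 7,800 US gal × 3.785 L/gal = 29,523 L.
After draining 19% and refilling: 151 × 0.81 + 4 × 0.19 = 123.07 ppm.
Deficit to target: 135 − 123.07 = 11.93 mg/L.
As CaCO₃: 11.93 mg/L × 29,523 L = 352.2 g; ÷ 50 g/eq ÷ 2 = 3.522 mol Na₂CO₃.
Mass: 3.522 × 106 = 373.3 g.

373 g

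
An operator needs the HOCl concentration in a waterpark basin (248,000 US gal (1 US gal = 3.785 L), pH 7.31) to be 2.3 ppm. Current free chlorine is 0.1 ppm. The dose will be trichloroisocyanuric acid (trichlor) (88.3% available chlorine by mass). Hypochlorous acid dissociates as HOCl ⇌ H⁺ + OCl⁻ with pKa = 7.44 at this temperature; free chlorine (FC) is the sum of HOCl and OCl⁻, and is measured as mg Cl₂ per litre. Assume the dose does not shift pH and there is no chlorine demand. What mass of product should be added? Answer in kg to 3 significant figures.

Volume: 248,000 US gal × 3.785 L/gal = 938,680 L.
[OCl⁻]/[HOCl] = 10^(pH − pKa) = 10^(7.31 − 7.44) = 0.7413; fraction as HOCl = 1/(1 + 0.7413) = 0.5743.
Free chlorine required for 2.3 ppm HOCl: 2.3 / 0.5743 = 4.005 ppm.
FC to add: 4.005 − 0.1 = 3.905 mg/L as Cl₂.
Cl₂ equivalent: 3.905 mg/L × 938,680 L = 3666 g.
Product at 88.3% available Cl: 3666 / 0.883 = 4151 g.

4.15 kg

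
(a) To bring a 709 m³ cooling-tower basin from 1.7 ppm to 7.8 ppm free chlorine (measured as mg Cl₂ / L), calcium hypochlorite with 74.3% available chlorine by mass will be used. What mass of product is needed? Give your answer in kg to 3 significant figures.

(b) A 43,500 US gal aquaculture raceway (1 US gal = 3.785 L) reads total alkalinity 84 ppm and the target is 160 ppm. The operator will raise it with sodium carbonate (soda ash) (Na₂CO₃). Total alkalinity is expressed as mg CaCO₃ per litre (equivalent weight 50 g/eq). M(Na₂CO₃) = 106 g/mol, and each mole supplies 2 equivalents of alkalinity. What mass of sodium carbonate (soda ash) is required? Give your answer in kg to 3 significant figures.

(a) Volume: 709 m³ = 709,000 L.
(a) Chlorine deficit: 7.8 − 1.7 = 6.1 ppm = 6.1 mg/L as Cl₂.
(a) Cl₂ equivalent needed: 6.1 mg/L × 709,000 L = 4,325,000 mg = 4325 g.
(a) Product at 74.3% available chlorine: 4325 / 0.743 = 5821 g.

(b) Volume: 43,500 US gal × 3.785 L/gal = 164,648 L.
(b) Alkalinity to add: (160 − 84) = 76 mg/L as CaCO₃ × 164,648 L = 12,510 g as CaCO₃.
(b) Equivalents: 12,510 g ÷ 50 g/eq = 250.3 eq.
(b) Each mole of Na₂CO₃ supplies 2 eq, so 250.3 / 2 = 125.1 mol.
(b) Mass: 125.1 mol × 106 g/mol = 13,260 g.

(a) 5.82 kg; (b) 13.3 kg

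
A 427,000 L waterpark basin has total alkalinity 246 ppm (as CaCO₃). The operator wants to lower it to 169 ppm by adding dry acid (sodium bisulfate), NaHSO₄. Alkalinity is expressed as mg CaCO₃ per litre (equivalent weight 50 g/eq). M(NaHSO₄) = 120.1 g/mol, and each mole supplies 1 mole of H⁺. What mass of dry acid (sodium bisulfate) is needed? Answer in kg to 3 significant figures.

79.0 kg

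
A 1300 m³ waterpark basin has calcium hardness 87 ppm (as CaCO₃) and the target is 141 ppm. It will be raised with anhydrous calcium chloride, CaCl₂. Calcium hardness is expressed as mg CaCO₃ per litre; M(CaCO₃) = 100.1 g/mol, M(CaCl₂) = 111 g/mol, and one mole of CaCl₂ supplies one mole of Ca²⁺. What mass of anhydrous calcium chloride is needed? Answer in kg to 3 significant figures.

77.8 kg

Volume: 1300 m³ = 1,300,000 L.
Hardness to add: (141 − 87) = 54 mg/L as CaCO₃ × 1,300,000 L = 70,200 g as CaCO₃.
Moles of Ca²⁺ (1 mol Ca²⁺ ≡ 1 mol CaCO₃): 70,200 / 100.1 g/mol = 701.3 mol.
Mass of CaCl₂: 701.3 × 111 = 77,840 g.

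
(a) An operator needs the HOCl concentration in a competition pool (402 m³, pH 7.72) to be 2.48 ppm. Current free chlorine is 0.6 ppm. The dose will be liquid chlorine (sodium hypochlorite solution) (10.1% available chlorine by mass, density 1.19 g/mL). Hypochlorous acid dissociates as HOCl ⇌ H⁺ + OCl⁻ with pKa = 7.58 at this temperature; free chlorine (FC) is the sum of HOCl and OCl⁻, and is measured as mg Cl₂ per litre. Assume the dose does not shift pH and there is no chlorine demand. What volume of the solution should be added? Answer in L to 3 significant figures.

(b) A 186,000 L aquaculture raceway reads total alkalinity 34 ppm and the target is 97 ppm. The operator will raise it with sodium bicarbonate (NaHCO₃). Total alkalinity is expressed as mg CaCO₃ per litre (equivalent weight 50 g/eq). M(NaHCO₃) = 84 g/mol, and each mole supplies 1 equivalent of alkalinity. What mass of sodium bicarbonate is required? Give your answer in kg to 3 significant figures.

(a) 17.7 L; (b) 19.7 kg

(a) Volume: 402 m³ = 402,000 L.
(a) [OCl⁻]/[HOCl] = 10^(pH − pKa) = 10^(7.72 − 7.58) = 1.38; fraction as HOCl = 1/(1 + 1.38) = 0.4201.
(a) Free chlorine required for 2.48 ppm HOCl: 2.48 / 0.4201 = 5.903 ppm.
(a) FC to add: 5.903 − 0.6 = 5.303 mg/L as Cl₂.
(a) Cl₂ equivalent: 5.303 mg/L × 402,000 L = 2132 g.
(a) Product at 10.1% available Cl: 2132 / 0.101 = 21,110 g.
(a) Volume: 21,110 g ÷ 1.19 g/mL = 17,740 mL.

(b) Alkalinity to add: (97 − 34) = 63 mg/L as CaCO₃ × 186,000 L = 11,720 g as CaCO₃.
(b) Equivalents: 11,720 g ÷ 50 g/eq = 234.4 eq.
(b) NaHCO₃ supplies 1 eq per mole → 234.4 mol.
(b) Mass: 234.4 mol × 84 g/mol = 19,690 g.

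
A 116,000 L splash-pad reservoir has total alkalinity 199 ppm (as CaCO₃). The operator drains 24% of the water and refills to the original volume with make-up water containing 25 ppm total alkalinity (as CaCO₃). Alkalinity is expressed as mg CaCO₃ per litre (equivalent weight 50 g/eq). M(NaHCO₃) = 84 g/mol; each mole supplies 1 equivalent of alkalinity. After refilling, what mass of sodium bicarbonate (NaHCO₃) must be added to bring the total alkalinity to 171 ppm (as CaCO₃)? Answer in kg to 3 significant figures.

After draining 24% and refilling: 199 × 0.76 + 25 × 0.24 = 157.24 ppm.
Deficit to target: 171 − 157.24 = 13.76 mg/L.
As CaCO₃: 13.76 mg/L × 116,000 L = 1596 g; ÷ 50 g/eq ÷ 1 = 31.92 mol NaHCO₃.
Mass: 31.92 × 84 = 2682 g.

2.68 kg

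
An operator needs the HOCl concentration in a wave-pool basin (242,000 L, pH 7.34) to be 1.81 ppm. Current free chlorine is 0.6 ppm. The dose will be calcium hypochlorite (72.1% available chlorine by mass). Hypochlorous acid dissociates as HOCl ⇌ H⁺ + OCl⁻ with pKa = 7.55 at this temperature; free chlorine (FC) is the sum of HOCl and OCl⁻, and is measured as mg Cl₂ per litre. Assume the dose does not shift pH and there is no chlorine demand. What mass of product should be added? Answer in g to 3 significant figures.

[OCl⁻]/[HOCl] = 10^(pH − pKa) = 10^(7.34 − 7.55) = 0.6166; fraction as HOCl = 1/(1 + 0.6166) = 0.6186.
Free chlorine required for 1.81 ppm HOCl: 1.81 / 0.6186 = 2.926 ppm.
FC to add: 2.926 − 0.6 = 2.326 mg/L as Cl₂.
Cl₂ equivalent: 2.326 mg/L × 242,000 L = 562.9 g.
Product at 72.1% available Cl: 562.9 / 0.721 = 780.7 g.

781 g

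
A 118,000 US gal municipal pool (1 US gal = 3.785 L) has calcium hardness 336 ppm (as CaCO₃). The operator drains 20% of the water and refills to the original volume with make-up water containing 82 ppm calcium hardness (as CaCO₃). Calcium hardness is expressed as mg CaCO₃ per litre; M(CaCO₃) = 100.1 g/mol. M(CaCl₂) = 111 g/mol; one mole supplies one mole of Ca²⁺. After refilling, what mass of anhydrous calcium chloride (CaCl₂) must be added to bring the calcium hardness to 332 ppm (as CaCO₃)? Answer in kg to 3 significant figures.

23.2 kg

Volume: 118,000 US gal × 3.785 L/gal = 446,630 L.
After draining 20% and refilling: 336 × 0.80 + 82 × 0.20 = 285.2 ppm.
Deficit to target: 332 − 285.2 = 46.8 mg/L.
As CaCO₃: 46.8 mg/L × 446,630 L = 20,900 g; ÷ 100.1 = 208.8 mol Ca²⁺.
Mass: 208.8 × 111 = 23,180 g.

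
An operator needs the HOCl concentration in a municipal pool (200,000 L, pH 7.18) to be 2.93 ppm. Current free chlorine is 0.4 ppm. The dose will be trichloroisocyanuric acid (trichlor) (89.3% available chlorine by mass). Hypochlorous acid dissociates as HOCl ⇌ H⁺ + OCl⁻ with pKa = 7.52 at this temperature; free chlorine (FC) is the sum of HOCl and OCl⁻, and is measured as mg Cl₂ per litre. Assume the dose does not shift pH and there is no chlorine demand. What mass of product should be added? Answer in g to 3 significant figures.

[OCl⁻]/[HOCl] = 10^(pH − pKa) = 10^(7.18 − 7.52) = 0.4571; fraction as HOCl = 1/(1 + 0.4571) = 0.6863.
Free chlorine required for 2.93 ppm HOCl: 2.93 / 0.6863 = 4.269 ppm.
FC to add: 4.269 − 0.4 = 3.869 mg/L as Cl₂.
Cl₂ equivalent: 3.869 mg/L × 200,000 L = 773.9 g.
Product at 89.3% available Cl: 773.9 / 0.893 = 866.6 g.

867 g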